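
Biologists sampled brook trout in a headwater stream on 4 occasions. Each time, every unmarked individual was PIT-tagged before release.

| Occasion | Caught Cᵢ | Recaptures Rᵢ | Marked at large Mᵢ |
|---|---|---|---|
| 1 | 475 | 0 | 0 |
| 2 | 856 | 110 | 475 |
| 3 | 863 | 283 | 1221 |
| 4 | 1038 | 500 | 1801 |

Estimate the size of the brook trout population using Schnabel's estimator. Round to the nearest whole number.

N ≈ 3729

Σ MᵢCᵢ = 0·475 + 475·856 + 1221·863 + 1801·1038 = 0 + 406600 + 1053723 + 1869438 = 3329761
Σ Rᵢ = 0 + 110 + 283 + 500 = 893
N̂ = 3329761 / 893 ≈ 3728.7 → 3729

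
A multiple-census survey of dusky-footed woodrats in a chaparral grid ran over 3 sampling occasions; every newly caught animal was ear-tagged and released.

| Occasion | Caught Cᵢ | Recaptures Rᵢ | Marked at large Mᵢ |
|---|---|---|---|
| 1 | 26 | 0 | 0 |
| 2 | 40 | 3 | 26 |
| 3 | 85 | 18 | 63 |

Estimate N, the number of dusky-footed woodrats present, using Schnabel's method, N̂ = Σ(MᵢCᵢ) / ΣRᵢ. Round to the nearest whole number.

Σ MᵢCᵢ = 0·26 + 26·40 + 63·85 = 0 + 1040 + 5355 = 6395
Σ Rᵢ = 0 + 3 + 18 = 21
N̂ = 6395 / 21 ≈ 304.5 → 305

N ≈ 305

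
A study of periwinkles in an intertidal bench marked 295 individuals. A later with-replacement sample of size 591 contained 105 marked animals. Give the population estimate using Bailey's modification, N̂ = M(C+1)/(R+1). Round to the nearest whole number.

N ≈ 1648

N̂ = 295·(591+1)/(105+1) = 295·592/106 = 174640/106 ≈ 1647.5 → 1648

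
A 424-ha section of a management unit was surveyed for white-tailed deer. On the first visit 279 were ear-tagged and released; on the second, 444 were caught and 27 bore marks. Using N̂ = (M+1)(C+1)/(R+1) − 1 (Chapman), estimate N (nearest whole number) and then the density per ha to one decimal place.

density ≈ 10.5 white-tailed deer per ha

N̂ = 280·445/28 − 1 = 124600/28 − 1 = 4449
Density = N̂ / area = 4449 / 424 ≈ 10.49 → 10.5 per ha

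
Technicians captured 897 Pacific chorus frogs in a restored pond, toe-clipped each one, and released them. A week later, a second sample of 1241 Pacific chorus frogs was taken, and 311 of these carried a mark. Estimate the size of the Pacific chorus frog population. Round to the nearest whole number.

If marked individuals mix randomly, R/C ≈ M/N, giving N ≈ M·C/R.
N = (897 × 1241) / 311 = 1113177 / 311 ≈ 3579.3 → 3579

N ≈ 3579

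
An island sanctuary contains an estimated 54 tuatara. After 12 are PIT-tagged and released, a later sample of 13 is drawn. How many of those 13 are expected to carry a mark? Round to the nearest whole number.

Expected recaptures E[R] = M·C / N.
E[R] = 12 × 13 / 54 = 156 / 54 ≈ 2.9 → 3

expected recaptures ≈ 3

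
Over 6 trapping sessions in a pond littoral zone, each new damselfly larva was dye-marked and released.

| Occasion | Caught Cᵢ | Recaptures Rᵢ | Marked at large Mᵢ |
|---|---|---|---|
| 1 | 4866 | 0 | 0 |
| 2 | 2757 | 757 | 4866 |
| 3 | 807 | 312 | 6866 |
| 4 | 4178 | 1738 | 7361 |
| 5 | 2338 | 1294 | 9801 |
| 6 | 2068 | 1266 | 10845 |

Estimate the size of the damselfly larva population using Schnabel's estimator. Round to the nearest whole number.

Σ MᵢCᵢ = 0·4866 + 4866·2757 + 6866·807 + 7361·4178 + 9801·2338 + 10845·2068 = 0 + 13415562 + 5540862 + 30754258 + 22914738 + 22427460 = 95052880
Σ Rᵢ = 0 + 757 + 312 + 1738 + 1294 + 1266 = 5367
N̂ = 95052880 / 5367 ≈ 17710.6 → 17711

N ≈ 17,711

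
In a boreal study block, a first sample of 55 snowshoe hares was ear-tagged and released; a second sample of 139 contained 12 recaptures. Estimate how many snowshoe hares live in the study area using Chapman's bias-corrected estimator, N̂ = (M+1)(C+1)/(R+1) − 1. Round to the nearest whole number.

N ≈ 602

N̂ = (55+1)(139+1)/(12+1) − 1 = 56·140/13 − 1
= 7840/13 − 1 ≈ 603.1 − 1 ≈ 602.1 → 602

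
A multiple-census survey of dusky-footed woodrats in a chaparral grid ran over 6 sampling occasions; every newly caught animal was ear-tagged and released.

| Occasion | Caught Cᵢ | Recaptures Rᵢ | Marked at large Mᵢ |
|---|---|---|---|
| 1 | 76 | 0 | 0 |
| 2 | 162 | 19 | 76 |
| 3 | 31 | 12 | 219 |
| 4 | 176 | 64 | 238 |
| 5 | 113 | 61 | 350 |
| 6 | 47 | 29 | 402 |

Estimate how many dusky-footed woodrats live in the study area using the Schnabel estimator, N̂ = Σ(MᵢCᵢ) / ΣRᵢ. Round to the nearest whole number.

N ≈ 646

Σ MᵢCᵢ = 0·76 + 76·162 + 219·31 + 238·176 + 350·113 + 402·47 = 0 + 12312 + 6789 + 41888 + 39550 + 18894 = 119433
Σ Rᵢ = 0 + 19 + 12 + 64 + 61 + 29 = 185
N̂ = 119433 / 185 ≈ 645.6 → 646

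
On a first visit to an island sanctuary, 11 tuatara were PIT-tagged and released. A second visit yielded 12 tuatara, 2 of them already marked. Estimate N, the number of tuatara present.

N = (11 × 12) / 2 = 132 / 2 = 66

N = 66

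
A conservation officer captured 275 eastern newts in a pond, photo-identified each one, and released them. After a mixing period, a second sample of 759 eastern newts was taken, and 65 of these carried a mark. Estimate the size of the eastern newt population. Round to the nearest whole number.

If marked individuals mix randomly, R/C ≈ M/N, giving N ≈ M·C/R.
N = (275 × 759) / 65 = 208725 / 65 ≈ 3211.2 → 3211

N ≈ 3211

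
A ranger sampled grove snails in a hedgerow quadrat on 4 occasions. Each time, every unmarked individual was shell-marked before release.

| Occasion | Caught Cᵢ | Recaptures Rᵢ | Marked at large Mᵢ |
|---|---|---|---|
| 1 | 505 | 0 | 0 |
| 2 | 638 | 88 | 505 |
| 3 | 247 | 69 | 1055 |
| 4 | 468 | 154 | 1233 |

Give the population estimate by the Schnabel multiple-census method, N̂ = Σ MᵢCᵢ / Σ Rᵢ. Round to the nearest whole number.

Σ MᵢCᵢ = 0·505 + 505·638 + 1055·247 + 1233·468 = 0 + 322190 + 260585 + 577044 = 1159819
Σ Rᵢ = 0 + 88 + 69 + 154 = 311
N̂ = 1159819 / 311 ≈ 3729.3 → 3729

N ≈ 3729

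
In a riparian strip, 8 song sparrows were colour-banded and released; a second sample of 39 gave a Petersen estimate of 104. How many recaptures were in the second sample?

From N = M·C/R: R = M·C / N = 8·39 / 104 = 312 / 104 = 3.

R = 3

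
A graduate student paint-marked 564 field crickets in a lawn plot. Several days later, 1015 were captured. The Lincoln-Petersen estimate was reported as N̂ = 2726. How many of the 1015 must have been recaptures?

R = 210

From N = M·C/R: R = M·C / N = 564·1015 / 2726 = 572460 / 2726 = 210.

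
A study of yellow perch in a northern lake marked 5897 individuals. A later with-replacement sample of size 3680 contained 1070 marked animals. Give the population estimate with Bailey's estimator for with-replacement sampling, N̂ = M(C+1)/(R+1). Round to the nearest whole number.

N̂ = 5897·(3680+1)/(1070+1) = 5897·3681/1071 = 21706857/1071 ≈ 20267.8 → 20268

N ≈ 20,268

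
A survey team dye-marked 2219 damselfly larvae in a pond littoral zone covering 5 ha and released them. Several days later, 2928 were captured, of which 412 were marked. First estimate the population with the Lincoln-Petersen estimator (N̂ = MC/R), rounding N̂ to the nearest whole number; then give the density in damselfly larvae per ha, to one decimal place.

density ≈ 3154.0 damselfly larvae per ha

N̂ = 2219·2928/412 = 6497232/412 ≈ 15770.0 → 15770
Density = N̂ / area = 15770 / 5 = 3154.0 per ha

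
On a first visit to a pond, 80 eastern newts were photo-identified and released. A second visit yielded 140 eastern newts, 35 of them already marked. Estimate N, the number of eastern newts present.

N = (80 × 140) / 35 = 11200 / 35 = 320

N = 320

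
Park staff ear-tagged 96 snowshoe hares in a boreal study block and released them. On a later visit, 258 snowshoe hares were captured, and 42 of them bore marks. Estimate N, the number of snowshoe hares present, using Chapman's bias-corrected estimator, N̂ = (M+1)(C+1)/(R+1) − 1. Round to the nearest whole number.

N ≈ 583

N̂ = (96+1)(258+1)/(42+1) − 1 = 97·259/43 − 1
= 25123/43 − 1 ≈ 584.3 − 1 ≈ 583.3 → 583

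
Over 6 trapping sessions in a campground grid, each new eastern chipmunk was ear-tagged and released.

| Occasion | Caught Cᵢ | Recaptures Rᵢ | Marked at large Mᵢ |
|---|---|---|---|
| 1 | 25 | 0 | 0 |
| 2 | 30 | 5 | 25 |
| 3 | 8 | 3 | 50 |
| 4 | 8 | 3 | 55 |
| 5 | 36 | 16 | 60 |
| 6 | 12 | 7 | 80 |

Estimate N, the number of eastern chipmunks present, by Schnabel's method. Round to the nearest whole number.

Σ MᵢCᵢ = 0·25 + 25·30 + 50·8 + 55·8 + 60·36 + 80·12 = 0 + 750 + 400 + 440 + 2160 + 960 = 4710
Σ Rᵢ = 0 + 5 + 3 + 3 + 16 + 7 = 34
N̂ = 4710 / 34 ≈ 138.5 → 139

N ≈ 139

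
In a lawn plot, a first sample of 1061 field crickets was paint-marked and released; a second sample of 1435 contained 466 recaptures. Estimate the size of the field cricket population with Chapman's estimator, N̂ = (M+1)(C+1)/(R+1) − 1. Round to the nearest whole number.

N ≈ 3265

N̂ = (1061+1)(1435+1)/(466+1) − 1 = 1062·1436/467 − 1
= 1525032/467 − 1 ≈ 3265.6 − 1 ≈ 3264.6 → 3265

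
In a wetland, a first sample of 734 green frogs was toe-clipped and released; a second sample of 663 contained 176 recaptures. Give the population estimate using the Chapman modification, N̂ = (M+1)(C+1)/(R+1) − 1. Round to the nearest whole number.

N ≈ 2756

N̂ = (734+1)(663+1)/(176+1) − 1 = 735·664/177 − 1
= 488040/177 − 1 ≈ 2757.3 − 1 ≈ 2756.3 → 2756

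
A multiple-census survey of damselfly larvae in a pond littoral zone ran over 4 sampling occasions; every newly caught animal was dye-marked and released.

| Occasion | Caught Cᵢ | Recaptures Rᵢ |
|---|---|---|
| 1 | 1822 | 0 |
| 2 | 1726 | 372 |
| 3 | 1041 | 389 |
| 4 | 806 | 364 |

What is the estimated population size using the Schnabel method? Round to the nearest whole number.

Marked at large before each occasion: Mᵢ = Σⱼ<ᵢ (Cⱼ − Rⱼ) → M1=0, M2=1822, M3=3176, M4=3828
Σ MᵢCᵢ = 0·1822 + 1822·1726 + 3176·1041 + 3828·806 = 0 + 3144772 + 3306216 + 3085368 = 9536356
Σ Rᵢ = 0 + 372 + 389 + 364 = 1125
N̂ = 9536356 / 1125 ≈ 8476.8 → 8477

N ≈ 8477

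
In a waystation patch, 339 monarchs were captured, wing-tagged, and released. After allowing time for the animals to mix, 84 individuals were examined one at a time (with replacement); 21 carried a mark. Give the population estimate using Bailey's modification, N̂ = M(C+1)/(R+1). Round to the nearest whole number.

N̂ = 339·(84+1)/(21+1) = 339·85/22 = 28815/22 ≈ 1309.8 → 1310

N ≈ 1310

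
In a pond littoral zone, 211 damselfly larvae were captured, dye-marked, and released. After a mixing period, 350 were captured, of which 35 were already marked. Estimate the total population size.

If marked individuals mix randomly, R/C ≈ M/N, giving N ≈ M·C/R.
N = (211 × 350) / 35 = 73850 / 35 = 2110

N = 2110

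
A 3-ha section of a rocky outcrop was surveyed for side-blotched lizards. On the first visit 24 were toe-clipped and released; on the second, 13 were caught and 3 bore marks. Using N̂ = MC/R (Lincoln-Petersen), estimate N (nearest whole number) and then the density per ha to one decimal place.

N̂ = 24·13/3 = 312/3 = 104
Density = N̂ / area = 104 / 3 ≈ 34.67 → 34.7 per ha

density ≈ 34.7 side-blotched lizards per ha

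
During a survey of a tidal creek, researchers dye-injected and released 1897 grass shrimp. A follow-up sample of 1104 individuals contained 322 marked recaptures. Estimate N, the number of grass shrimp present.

N = 6504

N = (1897 × 1104) / 322 = 2094288 / 322 = 6504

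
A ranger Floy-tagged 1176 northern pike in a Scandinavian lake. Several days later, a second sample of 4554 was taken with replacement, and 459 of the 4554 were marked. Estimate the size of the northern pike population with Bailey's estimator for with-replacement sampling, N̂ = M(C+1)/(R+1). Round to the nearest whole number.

N̂ = 1176·(4554+1)/(459+1) = 1176·4555/460 = 5356680/460 ≈ 11645.0 → 11645

N ≈ 11,645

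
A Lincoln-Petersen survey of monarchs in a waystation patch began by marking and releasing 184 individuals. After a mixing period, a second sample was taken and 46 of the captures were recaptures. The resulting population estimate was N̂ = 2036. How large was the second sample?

From N = M·C/R: C = N·R / M = 2036·46 / 184 = 93656 / 184 = 509.

C = 509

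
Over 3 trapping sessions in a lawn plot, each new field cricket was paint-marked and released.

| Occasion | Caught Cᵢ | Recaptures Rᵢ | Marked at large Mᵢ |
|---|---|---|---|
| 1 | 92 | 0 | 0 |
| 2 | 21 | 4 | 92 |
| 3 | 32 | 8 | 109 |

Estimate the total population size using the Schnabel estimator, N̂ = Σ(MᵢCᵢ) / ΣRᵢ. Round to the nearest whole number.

N ≈ 452

Σ MᵢCᵢ = 0·92 + 92·21 + 109·32 = 0 + 1932 + 3488 = 5420
Σ Rᵢ = 0 + 4 + 8 = 12
N̂ = 5420 / 12 ≈ 451.7 → 452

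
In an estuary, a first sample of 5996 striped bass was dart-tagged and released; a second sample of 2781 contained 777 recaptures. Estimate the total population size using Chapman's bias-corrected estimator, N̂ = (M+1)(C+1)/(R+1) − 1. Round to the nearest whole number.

N ≈ 21,443

N̂ = (5996+1)(2781+1)/(777+1) − 1 = 5997·2782/778 − 1
= 16683654/778 − 1 ≈ 21444.3 − 1 ≈ 21443.3 → 21443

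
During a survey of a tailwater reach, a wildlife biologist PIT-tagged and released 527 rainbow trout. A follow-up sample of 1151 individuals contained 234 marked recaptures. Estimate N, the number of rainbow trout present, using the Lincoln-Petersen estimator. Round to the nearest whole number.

N ≈ 2592

N = (527 × 1151) / 234 = 606577 / 234 ≈ 2592.2 → 2592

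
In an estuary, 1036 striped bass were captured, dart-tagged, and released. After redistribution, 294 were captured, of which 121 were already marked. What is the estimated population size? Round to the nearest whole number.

N ≈ 2517

Lincoln-Petersen assumes M/N = R/C, so N = M·C / R.
N = (1036 × 294) / 121 = 304584 / 121 ≈ 2517.2 → 2517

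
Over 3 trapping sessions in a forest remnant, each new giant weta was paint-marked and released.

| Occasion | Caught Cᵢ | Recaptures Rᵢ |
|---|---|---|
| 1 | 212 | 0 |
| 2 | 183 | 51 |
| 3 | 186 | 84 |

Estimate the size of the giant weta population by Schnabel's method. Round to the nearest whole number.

Marked at large before each occasion: Mᵢ = Σⱼ<ᵢ (Cⱼ − Rⱼ) → M1=0, M2=212, M3=344
Σ MᵢCᵢ = 0·212 + 212·183 + 344·186 = 0 + 38796 + 63984 = 102780
Σ Rᵢ = 0 + 51 + 84 = 135
N̂ = 102780 / 135 ≈ 761.3 → 761

N ≈ 761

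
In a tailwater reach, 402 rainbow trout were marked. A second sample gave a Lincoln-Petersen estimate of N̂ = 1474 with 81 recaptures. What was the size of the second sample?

C = 297

From N = M·C/R: C = N·R / M = 1474·81 / 402 = 119394 / 402 = 297.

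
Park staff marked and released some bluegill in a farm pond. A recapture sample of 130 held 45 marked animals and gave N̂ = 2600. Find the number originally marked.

From N = M·C/R: M = N·R / C = 2600·45 / 130 = 117000 / 130 = 900.

M = 900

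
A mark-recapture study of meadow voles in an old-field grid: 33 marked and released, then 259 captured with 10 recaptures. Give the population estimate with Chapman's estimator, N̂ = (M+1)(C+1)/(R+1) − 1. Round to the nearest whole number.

N̂ = (33+1)(259+1)/(10+1) − 1 = 34·260/11 − 1
= 8840/11 − 1 ≈ 803.6 − 1 ≈ 802.6 → 803

N ≈ 803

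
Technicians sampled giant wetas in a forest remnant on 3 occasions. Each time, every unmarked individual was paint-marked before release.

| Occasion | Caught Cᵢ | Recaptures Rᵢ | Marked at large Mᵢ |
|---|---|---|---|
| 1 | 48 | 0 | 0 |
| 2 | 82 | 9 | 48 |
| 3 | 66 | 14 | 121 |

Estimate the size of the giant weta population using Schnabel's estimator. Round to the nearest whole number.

N ≈ 518

Σ MᵢCᵢ = 0·48 + 48·82 + 121·66 = 0 + 3936 + 7986 = 11922
Σ Rᵢ = 0 + 9 + 14 = 23
N̂ = 11922 / 23 ≈ 518.3 → 518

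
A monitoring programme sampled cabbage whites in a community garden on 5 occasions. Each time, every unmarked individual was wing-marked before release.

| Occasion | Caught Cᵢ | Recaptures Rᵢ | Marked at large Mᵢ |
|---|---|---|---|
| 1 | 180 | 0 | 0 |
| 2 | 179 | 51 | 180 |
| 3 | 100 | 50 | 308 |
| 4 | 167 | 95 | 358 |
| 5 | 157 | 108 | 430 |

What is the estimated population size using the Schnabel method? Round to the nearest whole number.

Σ MᵢCᵢ = 0·180 + 180·179 + 308·100 + 358·167 + 430·157 = 0 + 32220 + 30800 + 59786 + 67510 = 190316
Σ Rᵢ = 0 + 51 + 50 + 95 + 108 = 304
N̂ = 190316 / 304 ≈ 626.0 → 626

N ≈ 626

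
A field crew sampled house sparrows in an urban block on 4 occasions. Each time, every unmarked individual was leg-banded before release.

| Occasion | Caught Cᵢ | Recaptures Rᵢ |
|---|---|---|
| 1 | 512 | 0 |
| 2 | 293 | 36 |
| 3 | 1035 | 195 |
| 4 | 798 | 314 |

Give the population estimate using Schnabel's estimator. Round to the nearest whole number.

Marked at large before each occasion: Mᵢ = Σⱼ<ᵢ (Cⱼ − Rⱼ) → M1=0, M2=512, M3=769, M4=1609
Σ MᵢCᵢ = 0·512 + 512·293 + 769·1035 + 1609·798 = 0 + 150016 + 795915 + 1283982 = 2229913
Σ Rᵢ = 0 + 36 + 195 + 314 = 545
N̂ = 2229913 / 545 ≈ 4091.6 → 4092

N ≈ 4092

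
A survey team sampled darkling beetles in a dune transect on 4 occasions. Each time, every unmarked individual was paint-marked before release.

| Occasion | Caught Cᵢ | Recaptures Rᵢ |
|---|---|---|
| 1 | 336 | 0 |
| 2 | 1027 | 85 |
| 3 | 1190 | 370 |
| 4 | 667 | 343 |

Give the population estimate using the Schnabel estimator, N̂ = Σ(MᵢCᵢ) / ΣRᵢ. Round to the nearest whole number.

N ≈ 4092

Marked at large before each occasion: Mᵢ = Σⱼ<ᵢ (Cⱼ − Rⱼ) → M1=0, M2=336, M3=1278, M4=2098
Σ MᵢCᵢ = 0·336 + 336·1027 + 1278·1190 + 2098·667 = 0 + 345072 + 1520820 + 1399366 = 3265258
Σ Rᵢ = 0 + 85 + 370 + 343 = 798
N̂ = 3265258 / 798 ≈ 4091.8 → 4092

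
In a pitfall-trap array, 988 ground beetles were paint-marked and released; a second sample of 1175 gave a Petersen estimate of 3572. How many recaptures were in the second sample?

R = 325

From N = M·C/R: R = M·C / N = 988·1175 / 3572 = 1160900 / 3572 = 325.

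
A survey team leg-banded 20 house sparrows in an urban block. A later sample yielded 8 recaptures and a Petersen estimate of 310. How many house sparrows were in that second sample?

From N = M·C/R: C = N·R / M = 310·8 / 20 = 2480 / 20 = 124.

C = 124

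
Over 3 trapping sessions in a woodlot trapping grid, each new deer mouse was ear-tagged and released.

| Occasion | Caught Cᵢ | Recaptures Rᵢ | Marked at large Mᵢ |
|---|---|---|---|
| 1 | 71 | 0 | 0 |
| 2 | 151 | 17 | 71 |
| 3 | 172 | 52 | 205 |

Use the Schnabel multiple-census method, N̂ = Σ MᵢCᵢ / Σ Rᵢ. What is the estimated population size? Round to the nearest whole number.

N ≈ 666

Σ MᵢCᵢ = 0·71 + 71·151 + 205·172 = 0 + 10721 + 35260 = 45981
Σ Rᵢ = 0 + 17 + 52 = 69
N̂ = 45981 / 69 ≈ 666.4 → 666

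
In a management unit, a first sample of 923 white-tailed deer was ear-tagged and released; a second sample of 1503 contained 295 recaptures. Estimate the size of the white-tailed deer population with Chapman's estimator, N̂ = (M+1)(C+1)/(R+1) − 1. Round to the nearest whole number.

N ≈ 4694

N̂ = (923+1)(1503+1)/(295+1) − 1 = 924·1504/296 − 1
= 1389696/296 − 1 ≈ 4694.9 − 1 ≈ 4693.9 → 4694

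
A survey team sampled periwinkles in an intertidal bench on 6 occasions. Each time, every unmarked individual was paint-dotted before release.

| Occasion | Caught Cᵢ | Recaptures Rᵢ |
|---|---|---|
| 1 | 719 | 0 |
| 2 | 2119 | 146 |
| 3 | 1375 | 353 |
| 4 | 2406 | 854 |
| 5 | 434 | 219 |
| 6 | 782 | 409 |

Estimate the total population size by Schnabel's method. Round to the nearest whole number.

Marked at large before each occasion: Mᵢ = Σⱼ<ᵢ (Cⱼ − Rⱼ) → M1=0, M2=719, M3=2692, M4=3714, M5=5266, M6=5481
Σ MᵢCᵢ = 0·719 + 719·2119 + 2692·1375 + 3714·2406 + 5266·434 + 5481·782 = 0 + 1523561 + 3701500 + 8935884 + 2285444 + 4286142 = 20732531
Σ Rᵢ = 0 + 146 + 353 + 854 + 219 + 409 = 1981
N̂ = 20732531 / 1981 ≈ 10465.7 → 10466

N ≈ 10,466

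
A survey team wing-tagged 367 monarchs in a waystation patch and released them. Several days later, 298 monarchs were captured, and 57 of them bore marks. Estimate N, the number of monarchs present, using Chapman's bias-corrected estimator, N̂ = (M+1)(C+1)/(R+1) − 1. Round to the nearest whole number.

N ≈ 1896

N̂ = (367+1)(298+1)/(57+1) − 1 = 368·299/58 − 1
= 110032/58 − 1 ≈ 1897.1 − 1 ≈ 1896.1 → 1896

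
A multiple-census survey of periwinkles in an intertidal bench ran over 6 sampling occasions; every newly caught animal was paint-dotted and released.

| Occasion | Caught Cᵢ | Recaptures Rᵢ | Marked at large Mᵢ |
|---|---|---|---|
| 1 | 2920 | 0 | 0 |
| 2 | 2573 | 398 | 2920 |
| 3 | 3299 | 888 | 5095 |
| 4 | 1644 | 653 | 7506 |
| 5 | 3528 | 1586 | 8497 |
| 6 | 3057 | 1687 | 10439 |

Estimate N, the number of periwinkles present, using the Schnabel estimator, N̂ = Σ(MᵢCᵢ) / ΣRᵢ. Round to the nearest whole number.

Σ MᵢCᵢ = 0·2920 + 2920·2573 + 5095·3299 + 7506·1644 + 8497·3528 + 10439·3057 = 0 + 7513160 + 16808405 + 12339864 + 29977416 + 31912023 = 98550868
Σ Rᵢ = 0 + 398 + 888 + 653 + 1586 + 1687 = 5212
N̂ = 98550868 / 5212 ≈ 18908.46 → 18908

N ≈ 18,908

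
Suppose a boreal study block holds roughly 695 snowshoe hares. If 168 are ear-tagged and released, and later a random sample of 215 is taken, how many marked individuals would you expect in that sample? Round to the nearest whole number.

expected recaptures ≈ 52

Expected recaptures E[R] = M·C / N.
E[R] = 168 × 215 / 695 = 36120 / 695 ≈ 52.0 → 52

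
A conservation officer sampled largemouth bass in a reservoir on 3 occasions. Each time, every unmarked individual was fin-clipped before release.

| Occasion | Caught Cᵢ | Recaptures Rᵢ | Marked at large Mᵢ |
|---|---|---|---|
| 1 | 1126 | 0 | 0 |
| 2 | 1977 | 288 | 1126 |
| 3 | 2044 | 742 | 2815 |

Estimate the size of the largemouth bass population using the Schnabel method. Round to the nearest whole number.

N ≈ 7748

Σ MᵢCᵢ = 0·1126 + 1126·1977 + 2815·2044 = 0 + 2226102 + 5753860 = 7979962
Σ Rᵢ = 0 + 288 + 742 = 1030
N̂ = 7979962 / 1030 ≈ 7747.5 → 7748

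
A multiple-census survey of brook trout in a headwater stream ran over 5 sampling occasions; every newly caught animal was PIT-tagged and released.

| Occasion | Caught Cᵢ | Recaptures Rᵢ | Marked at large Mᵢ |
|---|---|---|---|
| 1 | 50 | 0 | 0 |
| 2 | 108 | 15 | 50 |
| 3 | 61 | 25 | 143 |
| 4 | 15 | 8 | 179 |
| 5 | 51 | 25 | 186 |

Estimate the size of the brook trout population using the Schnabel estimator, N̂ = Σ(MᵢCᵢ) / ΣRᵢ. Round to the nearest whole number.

N ≈ 360

Σ MᵢCᵢ = 0·50 + 50·108 + 143·61 + 179·15 + 186·51 = 0 + 5400 + 8723 + 2685 + 9486 = 26294
Σ Rᵢ = 0 + 15 + 25 + 8 + 25 = 73
N̂ = 26294 / 73 ≈ 360.2 → 360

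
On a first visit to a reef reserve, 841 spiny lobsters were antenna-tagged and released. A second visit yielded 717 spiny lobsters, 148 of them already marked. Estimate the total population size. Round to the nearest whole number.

N ≈ 4074

The marked fraction in the recapture sample should equal the marked fraction in the population: 148/717 = 841/N.
N = (841 × 717) / 148 = 602997 / 148 ≈ 4074.3 → 4074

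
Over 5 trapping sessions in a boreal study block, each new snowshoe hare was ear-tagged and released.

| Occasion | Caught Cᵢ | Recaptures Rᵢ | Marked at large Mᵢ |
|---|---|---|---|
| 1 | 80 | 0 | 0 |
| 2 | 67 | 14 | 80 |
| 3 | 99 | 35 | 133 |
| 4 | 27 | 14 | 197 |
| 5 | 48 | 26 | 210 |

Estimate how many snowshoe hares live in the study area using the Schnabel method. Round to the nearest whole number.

N ≈ 381

Σ MᵢCᵢ = 0·80 + 80·67 + 133·99 + 197·27 + 210·48 = 0 + 5360 + 13167 + 5319 + 10080 = 33926
Σ Rᵢ = 0 + 14 + 35 + 14 + 26 = 89
N̂ = 33926 / 89 ≈ 381.2 → 381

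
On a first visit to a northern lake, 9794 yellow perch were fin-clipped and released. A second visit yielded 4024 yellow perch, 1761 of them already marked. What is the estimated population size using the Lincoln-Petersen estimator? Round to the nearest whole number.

N ≈ 22,380

If marked individuals mix randomly, R/C ≈ M/N, giving N ≈ M·C/R.
N = (9794 × 4024) / 1761 = 39411056 / 1761 ≈ 22379.9 → 22380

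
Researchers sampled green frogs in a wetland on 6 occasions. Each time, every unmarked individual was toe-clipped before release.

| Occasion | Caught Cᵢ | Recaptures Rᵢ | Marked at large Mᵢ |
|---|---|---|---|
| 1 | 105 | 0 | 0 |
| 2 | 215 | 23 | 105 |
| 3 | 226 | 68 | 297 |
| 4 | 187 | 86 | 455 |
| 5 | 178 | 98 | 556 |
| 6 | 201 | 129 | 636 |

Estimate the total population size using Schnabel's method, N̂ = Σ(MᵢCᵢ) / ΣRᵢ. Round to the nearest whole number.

N ≈ 994

Σ MᵢCᵢ = 0·105 + 105·215 + 297·226 + 455·187 + 556·178 + 636·201 = 0 + 22575 + 67122 + 85085 + 98968 + 127836 = 401586
Σ Rᵢ = 0 + 23 + 68 + 86 + 98 + 129 = 404
N̂ = 401586 / 404 ≈ 994.0 → 994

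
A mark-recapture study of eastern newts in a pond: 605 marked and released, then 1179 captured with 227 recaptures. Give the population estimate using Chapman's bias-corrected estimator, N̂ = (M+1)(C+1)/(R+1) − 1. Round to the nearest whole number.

N̂ = (605+1)(1179+1)/(227+1) − 1 = 606·1180/228 − 1
= 715080/228 − 1 ≈ 3136.3 − 1 ≈ 3135.3 → 3135

N ≈ 3135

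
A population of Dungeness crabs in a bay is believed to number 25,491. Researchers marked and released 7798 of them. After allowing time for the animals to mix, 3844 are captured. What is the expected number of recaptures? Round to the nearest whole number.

expected recaptures ≈ 1176

Expected recaptures E[R] = M·C / N.
E[R] = 7798 × 3844 / 25491 = 29975512 / 25491 ≈ 1175.9 → 1176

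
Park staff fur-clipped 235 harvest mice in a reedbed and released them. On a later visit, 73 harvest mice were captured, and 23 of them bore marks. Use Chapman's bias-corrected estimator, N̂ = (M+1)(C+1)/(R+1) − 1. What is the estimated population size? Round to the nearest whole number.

N ≈ 727

N̂ = (235+1)(73+1)/(23+1) − 1 = 236·74/24 − 1
= 17464/24 − 1 ≈ 727.7 − 1 ≈ 726.7 → 727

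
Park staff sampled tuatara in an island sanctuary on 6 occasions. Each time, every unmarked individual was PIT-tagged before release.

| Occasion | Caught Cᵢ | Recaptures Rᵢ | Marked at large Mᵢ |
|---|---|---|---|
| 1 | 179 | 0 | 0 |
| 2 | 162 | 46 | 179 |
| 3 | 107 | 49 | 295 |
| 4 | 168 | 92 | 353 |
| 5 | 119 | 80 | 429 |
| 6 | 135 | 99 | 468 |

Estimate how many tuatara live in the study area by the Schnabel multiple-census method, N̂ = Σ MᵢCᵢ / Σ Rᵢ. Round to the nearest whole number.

Σ MᵢCᵢ = 0·179 + 179·162 + 295·107 + 353·168 + 429·119 + 468·135 = 0 + 28998 + 31565 + 59304 + 51051 + 63180 = 234098
Σ Rᵢ = 0 + 46 + 49 + 92 + 80 + 99 = 366
N̂ = 234098 / 366 ≈ 639.6 → 640

N ≈ 640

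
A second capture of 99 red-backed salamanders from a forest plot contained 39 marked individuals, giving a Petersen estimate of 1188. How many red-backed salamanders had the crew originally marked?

From N = M·C/R: M = N·R / C = 1188·39 / 99 = 46332 / 99 = 468.

M = 468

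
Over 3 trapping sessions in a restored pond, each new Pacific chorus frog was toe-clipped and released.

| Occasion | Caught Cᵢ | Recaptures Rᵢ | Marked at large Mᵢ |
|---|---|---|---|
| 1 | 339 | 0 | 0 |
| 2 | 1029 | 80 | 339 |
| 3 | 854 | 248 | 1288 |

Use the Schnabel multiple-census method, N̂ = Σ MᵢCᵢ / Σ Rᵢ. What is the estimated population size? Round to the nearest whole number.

N ≈ 4417

Σ MᵢCᵢ = 0·339 + 339·1029 + 1288·854 = 0 + 348831 + 1099952 = 1448783
Σ Rᵢ = 0 + 80 + 248 = 328
N̂ = 1448783 / 328 ≈ 4417.0 → 4417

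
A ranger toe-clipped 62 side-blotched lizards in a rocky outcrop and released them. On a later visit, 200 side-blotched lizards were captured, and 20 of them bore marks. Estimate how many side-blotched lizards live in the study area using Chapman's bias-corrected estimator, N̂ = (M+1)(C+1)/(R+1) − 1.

N = 602

N̂ = (62+1)(200+1)/(20+1) − 1 = 63·201/21 − 1
= 12663/21 − 1 = 603 − 1 = 602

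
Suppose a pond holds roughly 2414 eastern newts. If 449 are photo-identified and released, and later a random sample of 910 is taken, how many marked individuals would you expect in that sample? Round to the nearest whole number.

expected recaptures ≈ 169

The marked fraction of the population is 449/2414, so in a sample of 910 expect C·(M/N) marked.
E[R] = 449 × 910 / 2414 = 408590 / 2414 ≈ 169.3 → 169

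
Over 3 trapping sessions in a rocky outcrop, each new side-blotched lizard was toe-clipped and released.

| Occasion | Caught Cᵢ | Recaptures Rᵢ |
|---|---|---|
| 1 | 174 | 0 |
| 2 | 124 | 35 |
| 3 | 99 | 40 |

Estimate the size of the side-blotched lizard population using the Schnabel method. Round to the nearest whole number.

N ≈ 635

Marked at large before each occasion: Mᵢ = Σⱼ<ᵢ (Cⱼ − Rⱼ) → M1=0, M2=174, M3=263
Σ MᵢCᵢ = 0·174 + 174·124 + 263·99 = 0 + 21576 + 26037 = 47613
Σ Rᵢ = 0 + 35 + 40 = 75
N̂ = 47613 / 75 ≈ 634.8 → 635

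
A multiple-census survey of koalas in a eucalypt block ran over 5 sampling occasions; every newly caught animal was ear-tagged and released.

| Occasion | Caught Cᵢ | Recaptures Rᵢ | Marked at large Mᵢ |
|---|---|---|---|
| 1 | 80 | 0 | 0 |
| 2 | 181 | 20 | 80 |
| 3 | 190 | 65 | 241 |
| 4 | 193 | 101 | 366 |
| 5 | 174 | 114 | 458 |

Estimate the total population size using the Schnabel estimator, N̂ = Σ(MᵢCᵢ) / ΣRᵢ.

Σ MᵢCᵢ = 0·80 + 80·181 + 241·190 + 366·193 + 458·174 = 0 + 14480 + 45790 + 70638 + 79692 = 210600
Σ Rᵢ = 0 + 20 + 65 + 101 + 114 = 300
N̂ = 210600 / 300 = 702

N = 702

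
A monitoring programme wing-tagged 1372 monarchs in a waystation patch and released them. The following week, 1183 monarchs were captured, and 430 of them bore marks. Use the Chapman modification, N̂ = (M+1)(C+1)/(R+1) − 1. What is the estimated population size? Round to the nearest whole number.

N̂ = (1372+1)(1183+1)/(430+1) − 1 = 1373·1184/431 − 1
= 1625632/431 − 1 ≈ 3771.8 − 1 ≈ 3770.8 → 3771

N ≈ 3771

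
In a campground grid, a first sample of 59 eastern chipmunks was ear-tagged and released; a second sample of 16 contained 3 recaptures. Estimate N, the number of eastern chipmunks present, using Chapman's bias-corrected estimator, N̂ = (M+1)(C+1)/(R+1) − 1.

N̂ = (59+1)(16+1)/(3+1) − 1 = 60·17/4 − 1
= 1020/4 − 1 = 255 − 1 = 254

N = 254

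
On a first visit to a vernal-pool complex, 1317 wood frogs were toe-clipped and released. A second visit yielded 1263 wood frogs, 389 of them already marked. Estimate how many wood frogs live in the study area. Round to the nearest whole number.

N ≈ 4276

Lincoln-Petersen assumes M/N = R/C, so N = M·C / R.
N = (1317 × 1263) / 389 = 1663371 / 389 ≈ 4276.0 → 4276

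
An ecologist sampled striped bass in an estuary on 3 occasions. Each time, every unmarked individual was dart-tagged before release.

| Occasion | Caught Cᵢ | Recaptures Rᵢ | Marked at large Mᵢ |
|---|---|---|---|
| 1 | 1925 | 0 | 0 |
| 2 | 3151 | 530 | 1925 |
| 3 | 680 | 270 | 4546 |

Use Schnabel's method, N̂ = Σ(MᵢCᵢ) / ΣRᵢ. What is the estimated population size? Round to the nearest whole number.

N ≈ 11,446

Σ MᵢCᵢ = 0·1925 + 1925·3151 + 4546·680 = 0 + 6065675 + 3091280 = 9156955
Σ Rᵢ = 0 + 530 + 270 = 800
N̂ = 9156955 / 800 ≈ 11446.2 → 11446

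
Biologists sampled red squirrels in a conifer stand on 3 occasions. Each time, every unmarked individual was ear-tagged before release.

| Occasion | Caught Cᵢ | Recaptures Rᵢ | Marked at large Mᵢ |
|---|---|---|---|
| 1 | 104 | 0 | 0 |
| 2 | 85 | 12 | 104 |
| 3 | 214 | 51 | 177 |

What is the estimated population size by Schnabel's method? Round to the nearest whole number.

N ≈ 742

Σ MᵢCᵢ = 0·104 + 104·85 + 177·214 = 0 + 8840 + 37878 = 46718
Σ Rᵢ = 0 + 12 + 51 = 63
N̂ = 46718 / 63 ≈ 741.6 → 742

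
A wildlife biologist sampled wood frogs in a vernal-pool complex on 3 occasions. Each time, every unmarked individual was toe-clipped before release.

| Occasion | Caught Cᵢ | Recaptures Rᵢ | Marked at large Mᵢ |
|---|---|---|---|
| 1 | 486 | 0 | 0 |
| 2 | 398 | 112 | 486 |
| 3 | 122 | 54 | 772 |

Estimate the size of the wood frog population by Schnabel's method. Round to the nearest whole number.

Σ MᵢCᵢ = 0·486 + 486·398 + 772·122 = 0 + 193428 + 94184 = 287612
Σ Rᵢ = 0 + 112 + 54 = 166
N̂ = 287612 / 166 ≈ 1732.6 → 1733

N ≈ 1733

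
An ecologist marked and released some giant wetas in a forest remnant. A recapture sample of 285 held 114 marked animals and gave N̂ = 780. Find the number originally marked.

M = 312

From N = M·C/R: M = N·R / C = 780·114 / 285 = 88920 / 285 = 312.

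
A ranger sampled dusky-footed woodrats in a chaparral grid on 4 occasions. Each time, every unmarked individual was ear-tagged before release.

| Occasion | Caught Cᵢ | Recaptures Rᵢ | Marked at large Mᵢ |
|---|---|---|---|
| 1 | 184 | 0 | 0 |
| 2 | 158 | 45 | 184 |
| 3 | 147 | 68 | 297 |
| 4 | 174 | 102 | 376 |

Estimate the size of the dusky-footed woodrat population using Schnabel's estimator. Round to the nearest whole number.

Σ MᵢCᵢ = 0·184 + 184·158 + 297·147 + 376·174 = 0 + 29072 + 43659 + 65424 = 138155
Σ Rᵢ = 0 + 45 + 68 + 102 = 215
N̂ = 138155 / 215 ≈ 642.6 → 643

N ≈ 643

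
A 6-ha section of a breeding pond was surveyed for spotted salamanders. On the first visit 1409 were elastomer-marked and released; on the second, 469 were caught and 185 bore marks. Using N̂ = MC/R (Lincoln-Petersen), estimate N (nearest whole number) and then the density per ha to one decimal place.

N̂ = 1409·469/185 = 660821/185 ≈ 3572.0 → 3572
Density = N̂ / area = 3572 / 6 ≈ 595.33 → 595.3 per ha

density ≈ 595.3 spotted salamanders per ha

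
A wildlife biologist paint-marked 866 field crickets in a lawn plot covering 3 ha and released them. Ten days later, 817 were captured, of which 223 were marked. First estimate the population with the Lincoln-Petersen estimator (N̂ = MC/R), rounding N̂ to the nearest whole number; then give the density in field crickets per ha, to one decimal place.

density ≈ 1057.7 field crickets per ha

N̂ = 866·817/223 = 707522/223 ≈ 3172.7 → 3173
Density = N̂ / area = 3173 / 3 ≈ 1057.67 → 1057.7 per ha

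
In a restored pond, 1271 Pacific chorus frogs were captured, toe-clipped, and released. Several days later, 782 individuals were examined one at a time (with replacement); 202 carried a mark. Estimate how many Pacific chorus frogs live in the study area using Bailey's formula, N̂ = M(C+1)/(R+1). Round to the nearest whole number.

N ≈ 4902

N̂ = 1271·(782+1)/(202+1) = 1271·783/203 = 995193/203 ≈ 4902.4 → 4902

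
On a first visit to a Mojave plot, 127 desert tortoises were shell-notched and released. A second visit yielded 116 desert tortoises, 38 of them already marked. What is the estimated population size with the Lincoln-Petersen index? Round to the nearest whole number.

N ≈ 388

The marked fraction in the recapture sample should equal the marked fraction in the population: 38/116 = 127/N.
N = (127 × 116) / 38 = 14732 / 38 ≈ 387.7 → 388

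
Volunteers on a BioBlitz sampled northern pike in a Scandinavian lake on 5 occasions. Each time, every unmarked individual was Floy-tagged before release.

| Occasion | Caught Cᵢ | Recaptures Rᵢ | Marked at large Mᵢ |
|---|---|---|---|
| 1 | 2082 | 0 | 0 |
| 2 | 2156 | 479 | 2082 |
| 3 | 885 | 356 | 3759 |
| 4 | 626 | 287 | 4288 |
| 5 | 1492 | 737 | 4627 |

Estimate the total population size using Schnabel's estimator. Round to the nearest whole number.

N ≈ 9362

Σ MᵢCᵢ = 0·2082 + 2082·2156 + 3759·885 + 4288·626 + 4627·1492 = 0 + 4488792 + 3326715 + 2684288 + 6903484 = 17403279
Σ Rᵢ = 0 + 479 + 356 + 287 + 737 = 1859
N̂ = 17403279 / 1859 ≈ 9361.6 → 9362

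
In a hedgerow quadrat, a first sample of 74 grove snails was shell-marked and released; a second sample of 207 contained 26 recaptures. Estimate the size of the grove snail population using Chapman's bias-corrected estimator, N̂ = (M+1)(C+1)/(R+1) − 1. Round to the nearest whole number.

N̂ = (74+1)(207+1)/(26+1) − 1 = 75·208/27 − 1
= 15600/27 − 1 ≈ 577.8 − 1 ≈ 576.8 → 577

N ≈ 577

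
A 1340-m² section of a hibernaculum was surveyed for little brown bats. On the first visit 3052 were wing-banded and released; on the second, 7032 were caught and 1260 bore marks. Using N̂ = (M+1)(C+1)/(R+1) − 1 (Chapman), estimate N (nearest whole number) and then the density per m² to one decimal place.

N̂ = 3053·7033/1261 − 1 = 21471749/1261 − 1 ≈ 17026.6 → 17027
Density = N̂ / area = 17027 / 1340 ≈ 12.71 → 12.7 per m²

density ≈ 12.7 little brown bats per m²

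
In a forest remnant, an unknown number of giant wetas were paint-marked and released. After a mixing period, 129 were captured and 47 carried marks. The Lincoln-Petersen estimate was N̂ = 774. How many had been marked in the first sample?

M = 282

From N = M·C/R: M = N·R / C = 774·47 / 129 = 36378 / 129 = 282.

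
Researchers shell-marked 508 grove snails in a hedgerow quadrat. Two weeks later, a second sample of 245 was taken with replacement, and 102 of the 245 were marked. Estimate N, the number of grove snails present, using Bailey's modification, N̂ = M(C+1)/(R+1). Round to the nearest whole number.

N̂ = 508·(245+1)/(102+1) = 508·246/103 = 124968/103 ≈ 1213.3 → 1213

N ≈ 1213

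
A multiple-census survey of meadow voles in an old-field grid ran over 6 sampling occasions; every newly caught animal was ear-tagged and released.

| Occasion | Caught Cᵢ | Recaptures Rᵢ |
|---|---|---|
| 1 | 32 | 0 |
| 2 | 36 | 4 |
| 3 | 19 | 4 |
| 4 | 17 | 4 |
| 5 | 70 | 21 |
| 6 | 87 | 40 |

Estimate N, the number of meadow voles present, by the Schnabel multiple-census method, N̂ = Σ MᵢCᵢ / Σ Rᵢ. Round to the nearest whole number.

N ≈ 307

Marked at large before each occasion: Mᵢ = Σⱼ<ᵢ (Cⱼ − Rⱼ) → M1=0, M2=32, M3=64, M4=79, M5=92, M6=141
Σ MᵢCᵢ = 0·32 + 32·36 + 64·19 + 79·17 + 92·70 + 141·87 = 0 + 1152 + 1216 + 1343 + 6440 + 12267 = 22418
Σ Rᵢ = 0 + 4 + 4 + 4 + 21 + 40 = 73
N̂ = 22418 / 73 ≈ 307.1 → 307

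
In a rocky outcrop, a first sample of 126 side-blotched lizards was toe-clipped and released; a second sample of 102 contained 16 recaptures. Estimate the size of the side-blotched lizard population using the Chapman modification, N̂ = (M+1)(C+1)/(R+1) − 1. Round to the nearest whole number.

N ≈ 768

N̂ = (126+1)(102+1)/(16+1) − 1 = 127·103/17 − 1
= 13081/17 − 1 ≈ 769.47 − 1 ≈ 768.47 → 768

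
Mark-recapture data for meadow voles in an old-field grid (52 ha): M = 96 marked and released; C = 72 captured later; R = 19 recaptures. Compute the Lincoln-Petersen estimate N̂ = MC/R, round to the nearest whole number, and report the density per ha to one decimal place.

density ≈ 7.0 meadow voles per ha

N̂ = 96·72/19 = 6912/19 ≈ 363.8 → 364
Density = N̂ / area = 364 / 52 = 7.0 per ha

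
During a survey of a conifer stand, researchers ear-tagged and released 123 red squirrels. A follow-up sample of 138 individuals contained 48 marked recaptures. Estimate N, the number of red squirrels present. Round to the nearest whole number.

The marked fraction in the recapture sample should equal the marked fraction in the population: 48/138 = 123/N.
N = (123 × 138) / 48 = 16974 / 48 ≈ 353.6 → 354

N ≈ 354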